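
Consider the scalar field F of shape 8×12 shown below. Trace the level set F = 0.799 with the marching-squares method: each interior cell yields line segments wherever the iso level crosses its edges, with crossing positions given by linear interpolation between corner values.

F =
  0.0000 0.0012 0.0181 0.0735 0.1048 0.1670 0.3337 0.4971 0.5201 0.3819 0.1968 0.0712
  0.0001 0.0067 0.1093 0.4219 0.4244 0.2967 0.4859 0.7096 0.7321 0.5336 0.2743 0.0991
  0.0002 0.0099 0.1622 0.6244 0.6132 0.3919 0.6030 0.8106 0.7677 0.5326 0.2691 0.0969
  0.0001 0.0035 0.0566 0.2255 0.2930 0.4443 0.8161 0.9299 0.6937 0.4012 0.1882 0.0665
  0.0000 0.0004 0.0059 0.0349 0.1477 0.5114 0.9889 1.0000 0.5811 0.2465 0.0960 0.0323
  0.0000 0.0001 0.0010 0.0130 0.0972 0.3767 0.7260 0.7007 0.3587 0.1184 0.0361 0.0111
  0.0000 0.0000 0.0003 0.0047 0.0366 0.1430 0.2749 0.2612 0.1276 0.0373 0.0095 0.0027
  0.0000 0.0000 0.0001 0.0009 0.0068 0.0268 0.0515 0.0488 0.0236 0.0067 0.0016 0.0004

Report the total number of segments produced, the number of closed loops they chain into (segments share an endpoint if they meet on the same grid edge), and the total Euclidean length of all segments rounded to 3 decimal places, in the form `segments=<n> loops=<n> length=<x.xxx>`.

cell (1,6): code 0100 → (1.885,7.000)–(2.000,6.944)
cell (1,7): code 1000 → (2.000,7.270)–(1.885,7.000)
cell (2,5): code 0100 → (2.920,6.000)–(3.000,5.954)
cell (2,6): code 1110 → (2.000,6.944)–(2.920,6.000)
cell (2,7): code 1001 → (3.000,7.554)–(2.000,7.270)
cell (3,5): code 0110 → (3.000,5.954)–(4.000,5.602)
cell (3,7): code 1001 → (4.000,7.480)–(3.000,7.554)
cell (4,5): code 0010 → (4.000,5.602)–(4.722,6.000)
cell (4,6): code 0011 → (4.722,6.000)–(4.672,7.000)
cell (4,7): code 0001 → (4.672,7.000)–(4.000,7.480)
total: 10 segments, chained into 1 closed loop(s), length Σ = 7.585592

segments=10 loops=1 length=7.586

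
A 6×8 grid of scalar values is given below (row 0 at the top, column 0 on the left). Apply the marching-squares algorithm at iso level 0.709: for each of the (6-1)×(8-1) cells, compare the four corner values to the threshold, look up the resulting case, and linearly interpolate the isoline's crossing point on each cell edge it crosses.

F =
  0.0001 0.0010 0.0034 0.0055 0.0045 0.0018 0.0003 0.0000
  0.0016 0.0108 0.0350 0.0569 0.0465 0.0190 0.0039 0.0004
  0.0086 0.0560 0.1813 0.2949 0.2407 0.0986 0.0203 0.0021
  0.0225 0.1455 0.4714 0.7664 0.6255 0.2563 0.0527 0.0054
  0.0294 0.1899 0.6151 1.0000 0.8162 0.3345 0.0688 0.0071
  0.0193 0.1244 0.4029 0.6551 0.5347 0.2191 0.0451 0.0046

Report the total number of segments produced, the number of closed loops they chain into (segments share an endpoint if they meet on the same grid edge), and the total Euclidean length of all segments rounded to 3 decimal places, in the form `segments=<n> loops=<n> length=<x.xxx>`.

segments=8 loops=1 length=5.819

cell (2,2): code 0100 → (2.878,3.000)–(3.000,2.805)
cell (2,3): code 1000 → (3.000,3.407)–(2.878,3.000)
cell (3,2): code 0110 → (3.000,2.805)–(4.000,2.244)
cell (3,3): code 1101 → (3.438,4.000)–(3.000,3.407)
cell (3,4): code 1000 → (4.000,4.223)–(3.438,4.000)
cell (4,2): code 0010 → (4.000,2.244)–(4.844,3.000)
cell (4,3): code 0011 → (4.844,3.000)–(4.381,4.000)
cell (4,4): code 0001 → (4.381,4.000)–(4.000,4.223)
total: 8 segments, chained into 1 closed loop(s), length Σ = 5.818885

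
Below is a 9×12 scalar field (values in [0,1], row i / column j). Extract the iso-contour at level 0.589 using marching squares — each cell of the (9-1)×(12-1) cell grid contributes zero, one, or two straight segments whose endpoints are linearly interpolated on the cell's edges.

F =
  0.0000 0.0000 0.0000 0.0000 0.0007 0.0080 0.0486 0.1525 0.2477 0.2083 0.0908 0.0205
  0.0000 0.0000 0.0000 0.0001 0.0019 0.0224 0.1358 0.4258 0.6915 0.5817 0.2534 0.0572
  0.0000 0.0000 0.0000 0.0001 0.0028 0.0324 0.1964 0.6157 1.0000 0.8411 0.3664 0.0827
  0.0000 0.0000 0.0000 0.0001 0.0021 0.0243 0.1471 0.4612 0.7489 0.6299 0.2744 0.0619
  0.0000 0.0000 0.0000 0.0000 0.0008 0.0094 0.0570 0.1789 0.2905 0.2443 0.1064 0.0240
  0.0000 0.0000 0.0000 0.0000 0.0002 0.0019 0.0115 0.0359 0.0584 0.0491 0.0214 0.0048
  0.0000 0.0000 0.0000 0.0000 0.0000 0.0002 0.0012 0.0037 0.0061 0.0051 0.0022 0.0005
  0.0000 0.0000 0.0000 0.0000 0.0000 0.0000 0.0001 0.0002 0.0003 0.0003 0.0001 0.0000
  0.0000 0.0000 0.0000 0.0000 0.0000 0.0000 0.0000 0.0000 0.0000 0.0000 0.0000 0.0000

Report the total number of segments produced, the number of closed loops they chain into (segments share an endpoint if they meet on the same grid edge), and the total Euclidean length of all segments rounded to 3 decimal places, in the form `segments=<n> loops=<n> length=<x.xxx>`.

segments=12 loops=1 length=7.850

cell (0,7): code 0100 → (0.769,8.000)–(1.000,7.614)
cell (0,8): code 1000 → (1.000,8.934)–(0.769,8.000)
cell (1,6): code 0100 → (1.859,7.000)–(2.000,6.936)
cell (1,7): code 1110 → (1.000,7.614)–(1.859,7.000)
cell (1,8): code 1101 → (1.028,9.000)–(1.000,8.934)
cell (1,9): code 1000 → (2.000,9.531)–(1.028,9.000)
cell (2,6): code 0010 → (2.000,6.936)–(2.173,7.000)
cell (2,7): code 0111 → (2.173,7.000)–(3.000,7.444)
cell (2,9): code 1001 → (3.000,9.115)–(2.000,9.531)
cell (3,7): code 0010 → (3.000,7.444)–(3.349,8.000)
cell (3,8): code 0011 → (3.349,8.000)–(3.106,9.000)
cell (3,9): code 0001 → (3.106,9.000)–(3.000,9.115)
total: 12 segments, chained into 1 closed loop(s), length Σ = 7.849543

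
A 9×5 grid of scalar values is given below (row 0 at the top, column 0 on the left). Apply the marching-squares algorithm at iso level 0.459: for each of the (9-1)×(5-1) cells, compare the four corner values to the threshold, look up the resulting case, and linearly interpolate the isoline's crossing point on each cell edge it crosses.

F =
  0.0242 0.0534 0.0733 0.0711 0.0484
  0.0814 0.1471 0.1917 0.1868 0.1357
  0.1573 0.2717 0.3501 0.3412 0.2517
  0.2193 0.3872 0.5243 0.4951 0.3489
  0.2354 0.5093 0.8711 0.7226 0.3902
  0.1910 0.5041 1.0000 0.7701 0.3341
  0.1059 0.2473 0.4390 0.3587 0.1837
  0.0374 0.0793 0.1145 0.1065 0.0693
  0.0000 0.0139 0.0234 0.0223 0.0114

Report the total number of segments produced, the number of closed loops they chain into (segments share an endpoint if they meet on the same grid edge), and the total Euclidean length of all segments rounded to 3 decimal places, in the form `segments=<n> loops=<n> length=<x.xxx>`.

segments=12 loops=1 length=9.900

cell (2,1): code 0100 → (2.625,2.000)–(3.000,1.524)
cell (2,2): code 1100 → (2.765,3.000)–(2.625,2.000)
cell (2,3): code 1000 → (3.000,3.247)–(2.765,3.000)
cell (3,0): code 0100 → (3.588,1.000)–(4.000,0.816)
cell (3,1): code 1110 → (3.000,1.524)–(3.588,1.000)
cell (3,3): code 1001 → (4.000,3.793)–(3.000,3.247)
cell (4,0): code 0110 → (4.000,0.816)–(5.000,0.856)
cell (4,3): code 1001 → (5.000,3.714)–(4.000,3.793)
cell (5,0): code 0010 → (5.000,0.856)–(5.176,1.000)
cell (5,1): code 0011 → (5.176,1.000)–(5.964,2.000)
cell (5,2): code 0011 → (5.964,2.000)–(5.756,3.000)
cell (5,3): code 0001 → (5.756,3.000)–(5.000,3.714)
total: 12 segments, chained into 1 closed loop(s), length Σ = 9.900173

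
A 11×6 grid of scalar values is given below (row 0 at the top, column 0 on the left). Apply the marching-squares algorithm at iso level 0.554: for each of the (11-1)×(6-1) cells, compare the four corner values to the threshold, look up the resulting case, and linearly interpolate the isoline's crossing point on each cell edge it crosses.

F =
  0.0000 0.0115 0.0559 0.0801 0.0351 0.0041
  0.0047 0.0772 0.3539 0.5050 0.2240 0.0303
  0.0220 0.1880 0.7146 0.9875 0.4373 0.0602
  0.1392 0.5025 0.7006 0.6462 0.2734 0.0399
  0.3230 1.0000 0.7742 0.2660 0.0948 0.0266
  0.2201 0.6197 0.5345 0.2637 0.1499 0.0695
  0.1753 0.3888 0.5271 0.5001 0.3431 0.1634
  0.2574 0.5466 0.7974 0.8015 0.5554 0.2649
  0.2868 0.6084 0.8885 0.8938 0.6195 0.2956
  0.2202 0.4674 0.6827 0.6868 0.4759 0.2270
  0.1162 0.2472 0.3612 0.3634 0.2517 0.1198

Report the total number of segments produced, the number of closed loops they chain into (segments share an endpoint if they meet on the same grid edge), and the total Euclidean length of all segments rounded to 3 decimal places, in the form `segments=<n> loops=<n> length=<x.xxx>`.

segments=28 loops=2 length=21.717

cell (1,1): code 0100 → (1.555,2.000)–(2.000,1.695)
cell (1,2): code 1100 → (1.102,3.000)–(1.555,2.000)
cell (1,3): code 1000 → (2.000,3.788)–(1.102,3.000)
cell (2,1): code 0110 → (2.000,1.695)–(3.000,1.260)
cell (2,3): code 1001 → (3.000,3.247)–(2.000,3.788)
cell (3,0): code 0100 → (3.104,1.000)–(4.000,0.341)
cell (3,1): code 1110 → (3.000,1.260)–(3.104,1.000)
cell (3,2): code 1011 → (4.000,2.433)–(3.243,3.000)
cell (3,3): code 0001 → (3.243,3.000)–(3.000,3.247)
cell (4,0): code 0110 → (4.000,0.341)–(5.000,0.836)
cell (4,1): code 1011 → (5.000,1.771)–(4.919,2.000)
cell (4,2): code 0001 → (4.919,2.000)–(4.000,2.433)
cell (5,0): code 0010 → (5.000,0.836)–(5.285,1.000)
cell (5,1): code 0001 → (5.285,1.000)–(5.000,1.771)
cell (6,1): code 0100 → (6.100,2.000)–(7.000,1.030)
cell (6,2): code 1100 → (6.179,3.000)–(6.100,2.000)
cell (6,3): code 1100 → (6.993,4.000)–(6.179,3.000)
cell (6,4): code 1000 → (7.000,4.005)–(6.993,4.000)
cell (7,0): code 0100 → (7.120,1.000)–(8.000,0.831)
cell (7,1): code 1110 → (7.000,1.030)–(7.120,1.000)
cell (7,4): code 1001 → (8.000,4.202)–(7.000,4.005)
cell (8,0): code 0010 → (8.000,0.831)–(8.386,1.000)
cell (8,1): code 0111 → (8.386,1.000)–(9.000,1.402)
cell (8,3): code 1011 → (9.000,3.630)–(8.456,4.000)
cell (8,4): code 0001 → (8.456,4.000)–(8.000,4.202)
cell (9,1): code 0010 → (9.000,1.402)–(9.400,2.000)
cell (9,2): code 0011 → (9.400,2.000)–(9.411,3.000)
cell (9,3): code 0001 → (9.411,3.000)–(9.000,3.630)
total: 28 segments, chained into 2 closed loop(s), length Σ = 21.716870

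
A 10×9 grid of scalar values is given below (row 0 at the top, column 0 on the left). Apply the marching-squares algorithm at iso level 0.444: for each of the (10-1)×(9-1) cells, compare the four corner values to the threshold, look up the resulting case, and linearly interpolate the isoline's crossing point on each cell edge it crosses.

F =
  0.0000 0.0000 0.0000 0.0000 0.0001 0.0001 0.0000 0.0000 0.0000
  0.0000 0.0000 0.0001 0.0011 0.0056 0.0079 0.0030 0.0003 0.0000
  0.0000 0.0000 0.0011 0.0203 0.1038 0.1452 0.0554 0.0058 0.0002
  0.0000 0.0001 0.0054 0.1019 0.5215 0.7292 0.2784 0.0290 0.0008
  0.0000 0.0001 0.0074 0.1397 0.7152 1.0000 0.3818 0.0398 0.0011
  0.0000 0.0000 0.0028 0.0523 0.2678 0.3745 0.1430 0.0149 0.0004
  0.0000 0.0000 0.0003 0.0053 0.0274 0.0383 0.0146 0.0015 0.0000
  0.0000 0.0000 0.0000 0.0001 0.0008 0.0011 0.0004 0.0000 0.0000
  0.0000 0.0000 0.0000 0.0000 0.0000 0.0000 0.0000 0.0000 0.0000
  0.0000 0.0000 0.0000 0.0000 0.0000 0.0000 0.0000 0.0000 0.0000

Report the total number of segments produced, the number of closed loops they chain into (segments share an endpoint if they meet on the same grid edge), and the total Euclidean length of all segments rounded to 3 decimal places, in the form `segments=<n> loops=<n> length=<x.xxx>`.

segments=8 loops=1 length=7.253

cell (2,3): code 0100 → (2.814,4.000)–(3.000,3.815)
cell (2,4): code 1100 → (2.512,5.000)–(2.814,4.000)
cell (2,5): code 1000 → (3.000,5.633)–(2.512,5.000)
cell (3,3): code 0110 → (3.000,3.815)–(4.000,3.529)
cell (3,5): code 1001 → (4.000,5.899)–(3.000,5.633)
cell (4,3): code 0010 → (4.000,3.529)–(4.606,4.000)
cell (4,4): code 0011 → (4.606,4.000)–(4.889,5.000)
cell (4,5): code 0001 → (4.889,5.000)–(4.000,5.899)
total: 8 segments, chained into 1 closed loop(s), length Σ = 7.252577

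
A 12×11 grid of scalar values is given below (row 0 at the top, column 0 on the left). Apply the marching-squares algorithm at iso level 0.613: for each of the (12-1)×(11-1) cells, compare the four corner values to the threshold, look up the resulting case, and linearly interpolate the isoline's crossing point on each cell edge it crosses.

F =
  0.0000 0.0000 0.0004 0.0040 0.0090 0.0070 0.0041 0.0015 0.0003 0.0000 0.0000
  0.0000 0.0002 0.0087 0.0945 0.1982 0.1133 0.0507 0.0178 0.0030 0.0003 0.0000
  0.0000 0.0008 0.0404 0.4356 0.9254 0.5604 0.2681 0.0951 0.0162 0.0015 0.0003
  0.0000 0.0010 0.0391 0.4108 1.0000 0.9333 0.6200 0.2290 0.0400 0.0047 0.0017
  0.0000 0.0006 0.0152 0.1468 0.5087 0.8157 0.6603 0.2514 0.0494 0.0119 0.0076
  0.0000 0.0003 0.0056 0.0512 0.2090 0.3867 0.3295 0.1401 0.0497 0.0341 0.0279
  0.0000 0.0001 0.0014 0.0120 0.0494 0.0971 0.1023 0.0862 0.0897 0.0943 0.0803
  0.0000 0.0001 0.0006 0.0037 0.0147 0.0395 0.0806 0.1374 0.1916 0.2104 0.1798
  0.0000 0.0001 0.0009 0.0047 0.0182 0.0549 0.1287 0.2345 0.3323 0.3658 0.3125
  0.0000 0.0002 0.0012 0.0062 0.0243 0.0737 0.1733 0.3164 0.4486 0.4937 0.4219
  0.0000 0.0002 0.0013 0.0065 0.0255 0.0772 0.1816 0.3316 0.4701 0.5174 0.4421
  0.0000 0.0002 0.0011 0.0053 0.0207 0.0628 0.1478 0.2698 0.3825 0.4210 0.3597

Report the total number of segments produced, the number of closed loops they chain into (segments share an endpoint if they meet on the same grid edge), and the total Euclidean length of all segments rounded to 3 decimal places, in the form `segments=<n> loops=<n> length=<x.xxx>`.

segments=12 loops=1 length=8.740

cell (1,3): code 0100 → (1.570,4.000)–(2.000,3.362)
cell (1,4): code 1000 → (2.000,4.856)–(1.570,4.000)
cell (2,3): code 0110 → (2.000,3.362)–(3.000,3.343)
cell (2,4): code 1101 → (2.141,5.000)–(2.000,4.856)
cell (2,5): code 1100 → (2.980,6.000)–(2.141,5.000)
cell (2,6): code 1000 → (3.000,6.018)–(2.980,6.000)
cell (3,3): code 0010 → (3.000,3.343)–(3.788,4.000)
cell (3,4): code 0111 → (3.788,4.000)–(4.000,4.340)
cell (3,6): code 1001 → (4.000,6.116)–(3.000,6.018)
cell (4,4): code 0010 → (4.000,4.340)–(4.472,5.000)
cell (4,5): code 0011 → (4.472,5.000)–(4.143,6.000)
cell (4,6): code 0001 → (4.143,6.000)–(4.000,6.116)
total: 12 segments, chained into 1 closed loop(s), length Σ = 8.740340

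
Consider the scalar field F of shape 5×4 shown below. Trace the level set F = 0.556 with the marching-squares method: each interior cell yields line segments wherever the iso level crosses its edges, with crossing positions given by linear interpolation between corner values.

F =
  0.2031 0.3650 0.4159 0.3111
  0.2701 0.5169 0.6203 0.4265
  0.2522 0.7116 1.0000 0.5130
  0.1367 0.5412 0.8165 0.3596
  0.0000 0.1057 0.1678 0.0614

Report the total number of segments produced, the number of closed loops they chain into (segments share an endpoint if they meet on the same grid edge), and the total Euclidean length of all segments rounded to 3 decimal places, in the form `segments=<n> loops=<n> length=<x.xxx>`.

segments=10 loops=1 length=7.464

cell (0,1): code 0100 → (0.685,2.000)–(1.000,1.378)
cell (0,2): code 1000 → (1.000,2.332)–(0.685,2.000)
cell (1,0): code 0100 → (1.201,1.000)–(2.000,0.661)
cell (1,1): code 1110 → (1.000,1.378)–(1.201,1.000)
cell (1,2): code 1001 → (2.000,2.912)–(1.000,2.332)
cell (2,0): code 0010 → (2.000,0.661)–(2.913,1.000)
cell (2,1): code 0111 → (2.913,1.000)–(3.000,1.054)
cell (2,2): code 1001 → (3.000,2.570)–(2.000,2.912)
cell (3,1): code 0010 → (3.000,1.054)–(3.402,2.000)
cell (3,2): code 0001 → (3.402,2.000)–(3.000,2.570)
total: 10 segments, chained into 1 closed loop(s), length Σ = 7.464348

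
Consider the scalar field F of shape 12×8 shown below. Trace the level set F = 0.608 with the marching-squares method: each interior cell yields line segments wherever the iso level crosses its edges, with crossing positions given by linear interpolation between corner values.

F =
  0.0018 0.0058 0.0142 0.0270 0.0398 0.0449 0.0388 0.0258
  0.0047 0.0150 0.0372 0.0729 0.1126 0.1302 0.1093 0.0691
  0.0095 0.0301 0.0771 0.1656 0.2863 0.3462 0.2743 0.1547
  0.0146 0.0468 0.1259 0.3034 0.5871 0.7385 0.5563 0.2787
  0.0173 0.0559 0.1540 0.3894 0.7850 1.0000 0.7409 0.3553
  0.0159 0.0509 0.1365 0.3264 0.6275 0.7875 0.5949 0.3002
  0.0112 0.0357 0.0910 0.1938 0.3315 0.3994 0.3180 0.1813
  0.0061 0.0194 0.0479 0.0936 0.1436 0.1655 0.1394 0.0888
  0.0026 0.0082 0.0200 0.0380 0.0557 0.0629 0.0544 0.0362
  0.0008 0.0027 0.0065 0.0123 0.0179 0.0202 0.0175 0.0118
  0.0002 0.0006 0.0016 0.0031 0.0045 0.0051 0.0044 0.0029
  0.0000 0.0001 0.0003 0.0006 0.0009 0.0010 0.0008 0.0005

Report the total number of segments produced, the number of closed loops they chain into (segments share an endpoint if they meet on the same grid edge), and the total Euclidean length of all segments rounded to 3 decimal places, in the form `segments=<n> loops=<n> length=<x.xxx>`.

segments=12 loops=1 length=8.450

cell (2,4): code 0100 → (2.667,5.000)–(3.000,4.138)
cell (2,5): code 1000 → (3.000,5.716)–(2.667,5.000)
cell (3,3): code 0100 → (3.106,4.000)–(4.000,3.553)
cell (3,4): code 1110 → (3.000,4.138)–(3.106,4.000)
cell (3,5): code 1101 → (3.280,6.000)–(3.000,5.716)
cell (3,6): code 1000 → (4.000,6.345)–(3.280,6.000)
cell (4,3): code 0110 → (4.000,3.553)–(5.000,3.935)
cell (4,5): code 1011 → (5.000,5.932)–(4.910,6.000)
cell (4,6): code 0001 → (4.910,6.000)–(4.000,6.345)
cell (5,3): code 0010 → (5.000,3.935)–(5.066,4.000)
cell (5,4): code 0011 → (5.066,4.000)–(5.463,5.000)
cell (5,5): code 0001 → (5.463,5.000)–(5.000,5.932)
total: 12 segments, chained into 1 closed loop(s), length Σ = 8.449633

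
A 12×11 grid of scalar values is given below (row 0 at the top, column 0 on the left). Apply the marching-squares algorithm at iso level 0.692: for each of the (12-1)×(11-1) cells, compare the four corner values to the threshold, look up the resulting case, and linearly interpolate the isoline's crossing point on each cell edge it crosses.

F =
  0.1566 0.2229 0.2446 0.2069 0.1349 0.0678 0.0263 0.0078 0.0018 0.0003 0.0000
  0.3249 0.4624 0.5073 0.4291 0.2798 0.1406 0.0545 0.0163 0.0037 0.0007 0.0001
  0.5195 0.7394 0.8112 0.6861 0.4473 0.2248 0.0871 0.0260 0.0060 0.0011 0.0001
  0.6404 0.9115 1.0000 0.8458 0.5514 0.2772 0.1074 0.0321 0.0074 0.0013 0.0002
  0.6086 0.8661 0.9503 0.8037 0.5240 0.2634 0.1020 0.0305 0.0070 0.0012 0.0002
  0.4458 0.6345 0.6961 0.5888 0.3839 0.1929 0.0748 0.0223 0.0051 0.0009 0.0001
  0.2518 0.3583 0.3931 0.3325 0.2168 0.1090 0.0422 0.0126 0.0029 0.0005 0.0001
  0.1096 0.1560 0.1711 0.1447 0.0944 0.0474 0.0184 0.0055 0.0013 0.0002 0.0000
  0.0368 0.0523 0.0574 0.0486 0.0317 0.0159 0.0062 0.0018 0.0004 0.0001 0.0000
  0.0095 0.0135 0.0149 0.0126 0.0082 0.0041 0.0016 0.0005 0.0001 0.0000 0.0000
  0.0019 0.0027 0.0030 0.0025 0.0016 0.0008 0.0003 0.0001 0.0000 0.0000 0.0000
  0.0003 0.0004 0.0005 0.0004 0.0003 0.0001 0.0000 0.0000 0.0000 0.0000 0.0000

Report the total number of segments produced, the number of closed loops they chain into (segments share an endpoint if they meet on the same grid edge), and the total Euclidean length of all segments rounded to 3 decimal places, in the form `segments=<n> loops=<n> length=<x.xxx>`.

segments=14 loops=1 length=10.481

cell (1,0): code 0100 → (1.829,1.000)–(2.000,0.784)
cell (1,1): code 1100 → (1.608,2.000)–(1.829,1.000)
cell (1,2): code 1000 → (2.000,2.953)–(1.608,2.000)
cell (2,0): code 0110 → (2.000,0.784)–(3.000,0.190)
cell (2,2): code 1101 → (2.037,3.000)–(2.000,2.953)
cell (2,3): code 1000 → (3.000,3.522)–(2.037,3.000)
cell (3,0): code 0110 → (3.000,0.190)–(4.000,0.324)
cell (3,3): code 1001 → (4.000,3.399)–(3.000,3.522)
cell (4,0): code 0010 → (4.000,0.324)–(4.752,1.000)
cell (4,1): code 0111 → (4.752,1.000)–(5.000,1.933)
cell (4,2): code 1011 → (5.000,2.038)–(4.520,3.000)
cell (4,3): code 0001 → (4.520,3.000)–(4.000,3.399)
cell (5,1): code 0010 → (5.000,1.933)–(5.014,2.000)
cell (5,2): code 0001 → (5.014,2.000)–(5.000,2.038)
total: 14 segments, chained into 1 closed loop(s), length Σ = 10.480808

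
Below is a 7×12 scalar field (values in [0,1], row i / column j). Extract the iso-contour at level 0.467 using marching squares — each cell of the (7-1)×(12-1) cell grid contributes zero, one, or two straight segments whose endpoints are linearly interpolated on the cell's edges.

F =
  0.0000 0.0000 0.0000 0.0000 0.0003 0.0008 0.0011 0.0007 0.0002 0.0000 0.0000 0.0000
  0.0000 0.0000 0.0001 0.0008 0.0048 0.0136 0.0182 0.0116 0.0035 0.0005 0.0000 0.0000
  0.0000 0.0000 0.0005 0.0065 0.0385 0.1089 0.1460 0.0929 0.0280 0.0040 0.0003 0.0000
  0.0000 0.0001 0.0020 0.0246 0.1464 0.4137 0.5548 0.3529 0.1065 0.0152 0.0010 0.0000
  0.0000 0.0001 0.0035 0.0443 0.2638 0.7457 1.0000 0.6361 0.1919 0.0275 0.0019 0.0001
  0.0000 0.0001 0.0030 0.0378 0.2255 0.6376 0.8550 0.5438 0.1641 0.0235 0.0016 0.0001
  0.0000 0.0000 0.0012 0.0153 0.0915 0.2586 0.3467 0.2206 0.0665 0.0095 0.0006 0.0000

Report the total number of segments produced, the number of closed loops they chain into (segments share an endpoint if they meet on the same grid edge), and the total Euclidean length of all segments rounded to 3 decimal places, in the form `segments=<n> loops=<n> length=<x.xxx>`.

cell (2,5): code 0100 → (2.785,6.000)–(3.000,5.378)
cell (2,6): code 1000 → (3.000,6.435)–(2.785,6.000)
cell (3,4): code 0100 → (3.161,5.000)–(4.000,4.422)
cell (3,5): code 1110 → (3.000,5.378)–(3.161,5.000)
cell (3,6): code 1101 → (3.403,7.000)–(3.000,6.435)
cell (3,7): code 1000 → (4.000,7.381)–(3.403,7.000)
cell (4,4): code 0110 → (4.000,4.422)–(5.000,4.586)
cell (4,7): code 1001 → (5.000,7.202)–(4.000,7.381)
cell (5,4): code 0010 → (5.000,4.586)–(5.450,5.000)
cell (5,5): code 0011 → (5.450,5.000)–(5.763,6.000)
cell (5,6): code 0011 → (5.763,6.000)–(5.238,7.000)
cell (5,7): code 0001 → (5.238,7.000)–(5.000,7.202)
total: 12 segments, chained into 1 closed loop(s), length Σ = 9.105784

segments=12 loops=1 length=9.106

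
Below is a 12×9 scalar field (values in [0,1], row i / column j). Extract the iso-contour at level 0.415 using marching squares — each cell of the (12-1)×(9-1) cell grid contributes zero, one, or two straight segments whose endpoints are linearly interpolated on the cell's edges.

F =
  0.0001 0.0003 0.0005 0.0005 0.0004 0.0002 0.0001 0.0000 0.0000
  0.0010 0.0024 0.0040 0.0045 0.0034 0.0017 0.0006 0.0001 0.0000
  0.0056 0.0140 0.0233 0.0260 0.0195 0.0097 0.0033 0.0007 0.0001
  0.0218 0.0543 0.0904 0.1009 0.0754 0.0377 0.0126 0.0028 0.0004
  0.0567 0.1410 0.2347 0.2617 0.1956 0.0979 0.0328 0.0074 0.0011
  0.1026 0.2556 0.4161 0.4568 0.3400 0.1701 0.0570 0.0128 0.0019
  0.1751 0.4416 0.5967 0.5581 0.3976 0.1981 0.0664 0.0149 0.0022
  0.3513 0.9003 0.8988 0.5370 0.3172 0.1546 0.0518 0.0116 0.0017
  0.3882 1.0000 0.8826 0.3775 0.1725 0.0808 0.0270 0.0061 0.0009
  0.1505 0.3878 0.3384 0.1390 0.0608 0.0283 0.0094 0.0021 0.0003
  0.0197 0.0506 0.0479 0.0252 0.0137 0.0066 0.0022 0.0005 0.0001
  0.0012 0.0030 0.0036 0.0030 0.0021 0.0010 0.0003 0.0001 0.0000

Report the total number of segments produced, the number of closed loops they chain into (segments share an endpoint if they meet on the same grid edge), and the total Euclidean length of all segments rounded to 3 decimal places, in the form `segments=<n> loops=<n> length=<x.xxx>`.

cell (4,1): code 0100 → (4.994,2.000)–(5.000,1.993)
cell (4,2): code 1100 → (4.786,3.000)–(4.994,2.000)
cell (4,3): code 1000 → (5.000,3.358)–(4.786,3.000)
cell (5,0): code 0100 → (5.857,1.000)–(6.000,0.900)
cell (5,1): code 1110 → (5.000,1.993)–(5.857,1.000)
cell (5,3): code 1001 → (6.000,3.892)–(5.000,3.358)
cell (6,0): code 0110 → (6.000,0.900)–(7.000,0.116)
cell (6,3): code 1001 → (7.000,3.555)–(6.000,3.892)
cell (7,0): code 0110 → (7.000,0.116)–(8.000,0.044)
cell (7,2): code 1011 → (8.000,2.926)–(7.765,3.000)
cell (7,3): code 0001 → (7.765,3.000)–(7.000,3.555)
cell (8,0): code 0010 → (8.000,0.044)–(8.956,1.000)
cell (8,1): code 0011 → (8.956,1.000)–(8.859,2.000)
cell (8,2): code 0001 → (8.859,2.000)–(8.000,2.926)
total: 14 segments, chained into 1 closed loop(s), length Σ = 12.207020

segments=14 loops=1 length=12.207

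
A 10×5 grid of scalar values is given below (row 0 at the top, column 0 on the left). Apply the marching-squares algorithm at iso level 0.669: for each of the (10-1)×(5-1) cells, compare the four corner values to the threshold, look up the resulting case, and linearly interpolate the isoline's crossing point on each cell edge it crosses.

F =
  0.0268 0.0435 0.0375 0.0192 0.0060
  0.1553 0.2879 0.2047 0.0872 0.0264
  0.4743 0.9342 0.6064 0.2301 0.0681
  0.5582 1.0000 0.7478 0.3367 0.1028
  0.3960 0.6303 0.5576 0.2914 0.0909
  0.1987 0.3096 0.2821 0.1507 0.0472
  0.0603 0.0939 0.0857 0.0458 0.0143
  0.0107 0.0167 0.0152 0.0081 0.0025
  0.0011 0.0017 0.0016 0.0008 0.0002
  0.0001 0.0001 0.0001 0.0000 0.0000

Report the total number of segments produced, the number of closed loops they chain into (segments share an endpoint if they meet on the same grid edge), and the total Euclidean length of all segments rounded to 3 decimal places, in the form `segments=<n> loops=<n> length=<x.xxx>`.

cell (1,0): code 0100 → (1.590,1.000)–(2.000,0.423)
cell (1,1): code 1000 → (2.000,1.809)–(1.590,1.000)
cell (2,0): code 0110 → (2.000,0.423)–(3.000,0.251)
cell (2,1): code 1101 → (2.443,2.000)–(2.000,1.809)
cell (2,2): code 1000 → (3.000,2.192)–(2.443,2.000)
cell (3,0): code 0010 → (3.000,0.251)–(3.895,1.000)
cell (3,1): code 0011 → (3.895,1.000)–(3.414,2.000)
cell (3,2): code 0001 → (3.414,2.000)–(3.000,2.192)
total: 8 segments, chained into 1 closed loop(s), length Σ = 6.434745

segments=8 loops=1 length=6.435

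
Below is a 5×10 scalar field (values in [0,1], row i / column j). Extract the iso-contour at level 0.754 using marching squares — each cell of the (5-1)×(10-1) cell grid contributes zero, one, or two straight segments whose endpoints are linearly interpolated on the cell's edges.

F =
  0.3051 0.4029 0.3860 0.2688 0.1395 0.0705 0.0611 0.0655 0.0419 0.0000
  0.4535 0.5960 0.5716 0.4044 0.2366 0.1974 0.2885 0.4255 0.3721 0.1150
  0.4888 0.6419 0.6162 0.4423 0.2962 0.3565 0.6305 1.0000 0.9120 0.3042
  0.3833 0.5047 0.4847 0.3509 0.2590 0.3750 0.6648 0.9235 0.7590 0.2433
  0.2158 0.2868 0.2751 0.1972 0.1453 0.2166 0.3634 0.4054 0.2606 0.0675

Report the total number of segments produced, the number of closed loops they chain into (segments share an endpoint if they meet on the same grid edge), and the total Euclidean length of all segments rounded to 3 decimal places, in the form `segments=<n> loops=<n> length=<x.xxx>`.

cell (1,6): code 0100 → (1.572,7.000)–(2.000,6.334)
cell (1,7): code 1100 → (1.707,8.000)–(1.572,7.000)
cell (1,8): code 1000 → (2.000,8.260)–(1.707,8.000)
cell (2,6): code 0110 → (2.000,6.334)–(3.000,6.345)
cell (2,8): code 1001 → (3.000,8.010)–(2.000,8.260)
cell (3,6): code 0010 → (3.000,6.345)–(3.327,7.000)
cell (3,7): code 0011 → (3.327,7.000)–(3.010,8.000)
cell (3,8): code 0001 → (3.010,8.000)–(3.000,8.010)
total: 8 segments, chained into 1 closed loop(s), length Σ = 6.018418

segments=8 loops=1 length=6.018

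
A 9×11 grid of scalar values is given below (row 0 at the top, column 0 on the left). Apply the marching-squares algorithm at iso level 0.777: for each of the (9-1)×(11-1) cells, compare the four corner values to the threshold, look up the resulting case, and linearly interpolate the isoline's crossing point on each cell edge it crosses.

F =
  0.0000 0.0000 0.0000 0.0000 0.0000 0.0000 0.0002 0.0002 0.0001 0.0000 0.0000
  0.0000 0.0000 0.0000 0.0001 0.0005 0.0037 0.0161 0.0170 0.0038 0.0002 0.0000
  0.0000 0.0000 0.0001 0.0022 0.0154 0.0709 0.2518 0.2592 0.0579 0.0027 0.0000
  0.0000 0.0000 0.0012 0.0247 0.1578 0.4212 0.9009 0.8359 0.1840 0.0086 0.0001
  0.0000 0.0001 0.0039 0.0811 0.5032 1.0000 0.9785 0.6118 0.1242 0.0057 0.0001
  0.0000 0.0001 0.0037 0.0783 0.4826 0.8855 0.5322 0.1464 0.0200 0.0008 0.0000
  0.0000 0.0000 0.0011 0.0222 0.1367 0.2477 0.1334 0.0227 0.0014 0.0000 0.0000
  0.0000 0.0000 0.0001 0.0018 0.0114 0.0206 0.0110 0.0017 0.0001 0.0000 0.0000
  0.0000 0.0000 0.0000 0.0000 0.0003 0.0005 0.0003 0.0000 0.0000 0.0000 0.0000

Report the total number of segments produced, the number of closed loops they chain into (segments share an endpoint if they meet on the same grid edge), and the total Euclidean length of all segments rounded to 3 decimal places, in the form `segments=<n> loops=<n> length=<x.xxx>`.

cell (2,5): code 0100 → (2.809,6.000)–(3.000,5.742)
cell (2,6): code 1100 → (2.898,7.000)–(2.809,6.000)
cell (2,7): code 1000 → (3.000,7.090)–(2.898,7.000)
cell (3,4): code 0100 → (3.615,5.000)–(4.000,4.551)
cell (3,5): code 1110 → (3.000,5.742)–(3.615,5.000)
cell (3,6): code 1011 → (4.000,6.549)–(3.263,7.000)
cell (3,7): code 0001 → (3.263,7.000)–(3.000,7.090)
cell (4,4): code 0110 → (4.000,4.551)–(5.000,4.731)
cell (4,5): code 1011 → (5.000,5.307)–(4.451,6.000)
cell (4,6): code 0001 → (4.451,6.000)–(4.000,6.549)
cell (5,4): code 0010 → (5.000,4.731)–(5.170,5.000)
cell (5,5): code 0001 → (5.170,5.000)–(5.000,5.307)
total: 12 segments, chained into 1 closed loop(s), length Σ = 7.438707

segments=12 loops=1 length=7.439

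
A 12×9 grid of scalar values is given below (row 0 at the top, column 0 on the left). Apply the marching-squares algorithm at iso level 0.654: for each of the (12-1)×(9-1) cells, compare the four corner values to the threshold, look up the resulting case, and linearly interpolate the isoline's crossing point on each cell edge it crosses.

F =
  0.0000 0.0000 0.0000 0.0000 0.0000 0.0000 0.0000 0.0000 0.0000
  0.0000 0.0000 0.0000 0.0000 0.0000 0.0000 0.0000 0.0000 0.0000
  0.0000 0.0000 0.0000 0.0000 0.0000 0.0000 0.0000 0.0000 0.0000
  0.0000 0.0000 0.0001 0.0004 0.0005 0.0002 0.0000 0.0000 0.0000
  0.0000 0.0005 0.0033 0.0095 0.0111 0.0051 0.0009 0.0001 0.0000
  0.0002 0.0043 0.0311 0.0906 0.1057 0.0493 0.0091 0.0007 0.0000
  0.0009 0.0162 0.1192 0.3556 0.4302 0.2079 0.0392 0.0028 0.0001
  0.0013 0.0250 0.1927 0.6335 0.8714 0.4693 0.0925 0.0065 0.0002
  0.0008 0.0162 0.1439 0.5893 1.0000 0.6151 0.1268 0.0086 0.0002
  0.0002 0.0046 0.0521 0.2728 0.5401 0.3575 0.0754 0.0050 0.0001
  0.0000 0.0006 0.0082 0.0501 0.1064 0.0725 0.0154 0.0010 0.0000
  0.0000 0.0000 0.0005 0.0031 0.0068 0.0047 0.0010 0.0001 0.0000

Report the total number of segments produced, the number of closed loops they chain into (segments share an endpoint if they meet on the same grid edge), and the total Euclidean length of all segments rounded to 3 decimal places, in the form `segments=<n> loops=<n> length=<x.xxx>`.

cell (6,3): code 0100 → (6.507,4.000)–(7.000,3.086)
cell (6,4): code 1000 → (7.000,4.541)–(6.507,4.000)
cell (7,3): code 0110 → (7.000,3.086)–(8.000,3.158)
cell (7,4): code 1001 → (8.000,4.899)–(7.000,4.541)
cell (8,3): code 0010 → (8.000,3.158)–(8.752,4.000)
cell (8,4): code 0001 → (8.752,4.000)–(8.000,4.899)
total: 6 segments, chained into 1 closed loop(s), length Σ = 6.136226

segments=6 loops=1 length=6.136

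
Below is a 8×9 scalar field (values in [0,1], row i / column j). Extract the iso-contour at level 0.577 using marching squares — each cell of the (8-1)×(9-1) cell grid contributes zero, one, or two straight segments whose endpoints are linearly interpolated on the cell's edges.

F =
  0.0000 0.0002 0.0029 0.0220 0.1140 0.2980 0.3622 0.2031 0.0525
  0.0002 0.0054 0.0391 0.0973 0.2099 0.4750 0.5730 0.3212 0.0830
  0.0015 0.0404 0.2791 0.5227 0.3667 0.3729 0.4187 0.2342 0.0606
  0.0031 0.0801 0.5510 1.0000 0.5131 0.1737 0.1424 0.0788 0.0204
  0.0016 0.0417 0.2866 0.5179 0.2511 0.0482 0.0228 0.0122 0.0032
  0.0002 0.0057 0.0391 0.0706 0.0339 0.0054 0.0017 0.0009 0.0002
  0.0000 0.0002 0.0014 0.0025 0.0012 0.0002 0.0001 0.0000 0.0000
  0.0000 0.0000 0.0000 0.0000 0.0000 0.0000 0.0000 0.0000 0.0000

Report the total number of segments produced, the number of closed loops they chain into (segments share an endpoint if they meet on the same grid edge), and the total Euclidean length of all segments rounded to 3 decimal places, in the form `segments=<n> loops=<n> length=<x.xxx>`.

segments=4 loops=1 length=5.057

cell (2,2): code 0100 → (2.114,3.000)–(3.000,2.058)
cell (2,3): code 1000 → (3.000,3.869)–(2.114,3.000)
cell (3,2): code 0010 → (3.000,2.058)–(3.877,3.000)
cell (3,3): code 0001 → (3.877,3.000)–(3.000,3.869)
total: 4 segments, chained into 1 closed loop(s), length Σ = 5.056601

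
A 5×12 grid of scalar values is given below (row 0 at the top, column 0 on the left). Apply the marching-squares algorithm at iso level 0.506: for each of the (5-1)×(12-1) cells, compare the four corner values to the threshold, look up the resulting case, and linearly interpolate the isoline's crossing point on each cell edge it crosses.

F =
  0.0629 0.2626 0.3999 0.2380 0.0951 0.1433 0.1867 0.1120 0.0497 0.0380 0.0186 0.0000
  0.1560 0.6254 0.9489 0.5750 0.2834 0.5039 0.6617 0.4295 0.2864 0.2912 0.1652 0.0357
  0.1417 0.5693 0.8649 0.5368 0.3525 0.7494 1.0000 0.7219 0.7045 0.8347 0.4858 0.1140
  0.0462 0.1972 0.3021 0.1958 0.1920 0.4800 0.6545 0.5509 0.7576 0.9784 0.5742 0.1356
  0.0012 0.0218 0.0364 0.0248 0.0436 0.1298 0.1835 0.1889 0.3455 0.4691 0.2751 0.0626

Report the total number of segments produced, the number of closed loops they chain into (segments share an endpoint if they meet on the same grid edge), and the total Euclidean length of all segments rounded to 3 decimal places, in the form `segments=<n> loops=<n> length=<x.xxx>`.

segments=28 loops=2 length=22.098

cell (0,0): code 0100 → (0.671,1.000)–(1.000,0.746)
cell (0,1): code 1100 → (0.193,2.000)–(0.671,1.000)
cell (0,2): code 1100 → (0.795,3.000)–(0.193,2.000)
cell (0,3): code 1000 → (1.000,3.237)–(0.795,3.000)
cell (0,5): code 0100 → (0.672,6.000)–(1.000,5.013)
cell (0,6): code 1000 → (1.000,6.671)–(0.672,6.000)
cell (1,0): code 0110 → (1.000,0.746)–(2.000,0.852)
cell (1,3): code 1001 → (2.000,3.167)–(1.000,3.237)
cell (1,4): code 0100 → (1.009,5.000)–(2.000,4.387)
cell (1,5): code 1110 → (1.000,5.013)–(1.009,5.000)
cell (1,6): code 1101 → (1.262,7.000)–(1.000,6.671)
cell (1,7): code 1100 → (1.525,8.000)–(1.262,7.000)
cell (1,8): code 1100 → (1.395,9.000)–(1.525,8.000)
cell (1,9): code 1000 → (2.000,9.942)–(1.395,9.000)
cell (2,0): code 0010 → (2.000,0.852)–(2.170,1.000)
cell (2,1): code 0011 → (2.170,1.000)–(2.638,2.000)
cell (2,2): code 0011 → (2.638,2.000)–(2.090,3.000)
cell (2,3): code 0001 → (2.090,3.000)–(2.000,3.167)
cell (2,4): code 0010 → (2.000,4.387)–(2.903,5.000)
cell (2,5): code 0111 → (2.903,5.000)–(3.000,5.149)
cell (2,9): code 1101 → (2.229,10.000)–(2.000,9.942)
cell (2,10): code 1000 → (3.000,10.155)–(2.229,10.000)
cell (3,5): code 0010 → (3.000,5.149)–(3.315,6.000)
cell (3,6): code 0011 → (3.315,6.000)–(3.124,7.000)
cell (3,7): code 0011 → (3.124,7.000)–(3.611,8.000)
cell (3,8): code 0011 → (3.611,8.000)–(3.928,9.000)
cell (3,9): code 0011 → (3.928,9.000)–(3.228,10.000)
cell (3,10): code 0001 → (3.228,10.000)–(3.000,10.155)
total: 28 segments, chained into 2 closed loop(s), length Σ = 22.097587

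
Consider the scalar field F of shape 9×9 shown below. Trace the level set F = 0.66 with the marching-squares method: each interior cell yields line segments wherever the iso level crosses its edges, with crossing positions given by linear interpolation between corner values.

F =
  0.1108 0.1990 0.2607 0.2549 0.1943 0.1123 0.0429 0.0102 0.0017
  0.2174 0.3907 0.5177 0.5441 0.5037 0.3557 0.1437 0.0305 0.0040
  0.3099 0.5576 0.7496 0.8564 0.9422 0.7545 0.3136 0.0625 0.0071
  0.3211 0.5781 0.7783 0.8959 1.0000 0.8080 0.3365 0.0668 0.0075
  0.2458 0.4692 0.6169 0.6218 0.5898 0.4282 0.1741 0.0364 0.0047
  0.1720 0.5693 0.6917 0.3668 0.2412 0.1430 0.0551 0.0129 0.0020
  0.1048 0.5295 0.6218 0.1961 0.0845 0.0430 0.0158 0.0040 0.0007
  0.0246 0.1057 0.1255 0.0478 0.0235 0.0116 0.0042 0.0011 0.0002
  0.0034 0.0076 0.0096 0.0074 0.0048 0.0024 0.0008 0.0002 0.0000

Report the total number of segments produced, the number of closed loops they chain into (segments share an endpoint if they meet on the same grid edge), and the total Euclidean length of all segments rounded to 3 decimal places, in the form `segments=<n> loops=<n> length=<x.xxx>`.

segments=16 loops=2 length=12.507

cell (1,1): code 0100 → (1.614,2.000)–(2.000,1.533)
cell (1,2): code 1100 → (1.371,3.000)–(1.614,2.000)
cell (1,3): code 1100 → (1.356,4.000)–(1.371,3.000)
cell (1,4): code 1100 → (1.763,5.000)–(1.356,4.000)
cell (1,5): code 1000 → (2.000,5.214)–(1.763,5.000)
cell (2,1): code 0110 → (2.000,1.533)–(3.000,1.409)
cell (2,5): code 1001 → (3.000,5.314)–(2.000,5.214)
cell (3,1): code 0010 → (3.000,1.409)–(3.733,2.000)
cell (3,2): code 0011 → (3.733,2.000)–(3.861,3.000)
cell (3,3): code 0011 → (3.861,3.000)–(3.829,4.000)
cell (3,4): code 0011 → (3.829,4.000)–(3.390,5.000)
cell (3,5): code 0001 → (3.390,5.000)–(3.000,5.314)
cell (4,1): code 0100 → (4.576,2.000)–(5.000,1.741)
cell (4,2): code 1000 → (5.000,2.098)–(4.576,2.000)
cell (5,1): code 0010 → (5.000,1.741)–(5.454,2.000)
cell (5,2): code 0001 → (5.454,2.000)–(5.000,2.098)
total: 16 segments, chained into 2 closed loop(s), length Σ = 12.506958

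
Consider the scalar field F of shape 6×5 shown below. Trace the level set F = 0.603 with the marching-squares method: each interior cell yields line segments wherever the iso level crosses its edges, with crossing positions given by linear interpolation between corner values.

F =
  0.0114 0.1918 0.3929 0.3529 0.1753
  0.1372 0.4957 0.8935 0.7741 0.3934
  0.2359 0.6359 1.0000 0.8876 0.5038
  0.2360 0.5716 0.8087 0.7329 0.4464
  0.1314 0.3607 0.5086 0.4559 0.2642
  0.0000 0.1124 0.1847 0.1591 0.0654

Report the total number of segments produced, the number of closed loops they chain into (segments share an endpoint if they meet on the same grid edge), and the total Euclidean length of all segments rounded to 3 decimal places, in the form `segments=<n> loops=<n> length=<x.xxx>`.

segments=12 loops=1 length=9.502

cell (0,1): code 0100 → (0.420,2.000)–(1.000,1.270)
cell (0,2): code 1100 → (0.594,3.000)–(0.420,2.000)
cell (0,3): code 1000 → (1.000,3.449)–(0.594,3.000)
cell (1,0): code 0100 → (1.765,1.000)–(2.000,0.918)
cell (1,1): code 1110 → (1.000,1.270)–(1.765,1.000)
cell (1,3): code 1001 → (2.000,3.742)–(1.000,3.449)
cell (2,0): code 0010 → (2.000,0.918)–(2.512,1.000)
cell (2,1): code 0111 → (2.512,1.000)–(3.000,1.132)
cell (2,3): code 1001 → (3.000,3.453)–(2.000,3.742)
cell (3,1): code 0010 → (3.000,1.132)–(3.685,2.000)
cell (3,2): code 0011 → (3.685,2.000)–(3.469,3.000)
cell (3,3): code 0001 → (3.469,3.000)–(3.000,3.453)
total: 12 segments, chained into 1 closed loop(s), length Σ = 9.501553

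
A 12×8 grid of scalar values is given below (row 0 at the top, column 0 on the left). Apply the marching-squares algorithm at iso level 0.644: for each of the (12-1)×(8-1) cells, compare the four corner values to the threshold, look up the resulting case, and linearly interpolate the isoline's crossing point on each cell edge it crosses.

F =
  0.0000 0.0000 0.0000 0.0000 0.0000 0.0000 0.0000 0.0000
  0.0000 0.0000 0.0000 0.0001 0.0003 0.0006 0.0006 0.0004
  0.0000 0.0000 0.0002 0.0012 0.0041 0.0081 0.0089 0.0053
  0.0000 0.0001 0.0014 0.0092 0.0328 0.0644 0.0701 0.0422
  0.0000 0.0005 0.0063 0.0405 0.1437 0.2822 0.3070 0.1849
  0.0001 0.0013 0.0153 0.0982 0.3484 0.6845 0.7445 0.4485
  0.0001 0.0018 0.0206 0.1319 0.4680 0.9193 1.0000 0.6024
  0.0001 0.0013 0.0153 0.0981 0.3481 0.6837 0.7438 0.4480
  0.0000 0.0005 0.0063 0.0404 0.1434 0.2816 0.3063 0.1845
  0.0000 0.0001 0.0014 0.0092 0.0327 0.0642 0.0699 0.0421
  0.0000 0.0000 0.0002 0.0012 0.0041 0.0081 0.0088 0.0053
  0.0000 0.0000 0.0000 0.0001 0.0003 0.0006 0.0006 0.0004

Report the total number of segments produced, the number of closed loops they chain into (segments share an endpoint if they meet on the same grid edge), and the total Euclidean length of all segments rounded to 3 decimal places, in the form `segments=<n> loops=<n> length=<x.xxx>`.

segments=10 loops=1 length=7.662

cell (4,4): code 0100 → (4.899,5.000)–(5.000,4.880)
cell (4,5): code 1100 → (4.770,6.000)–(4.899,5.000)
cell (4,6): code 1000 → (5.000,6.340)–(4.770,6.000)
cell (5,4): code 0110 → (5.000,4.880)–(6.000,4.390)
cell (5,6): code 1001 → (6.000,6.895)–(5.000,6.340)
cell (6,4): code 0110 → (6.000,4.390)–(7.000,4.882)
cell (6,6): code 1001 → (7.000,6.337)–(6.000,6.895)
cell (7,4): code 0010 → (7.000,4.882)–(7.099,5.000)
cell (7,5): code 0011 → (7.099,5.000)–(7.228,6.000)
cell (7,6): code 0001 → (7.228,6.000)–(7.000,6.337)
total: 10 segments, chained into 1 closed loop(s), length Σ = 7.661914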